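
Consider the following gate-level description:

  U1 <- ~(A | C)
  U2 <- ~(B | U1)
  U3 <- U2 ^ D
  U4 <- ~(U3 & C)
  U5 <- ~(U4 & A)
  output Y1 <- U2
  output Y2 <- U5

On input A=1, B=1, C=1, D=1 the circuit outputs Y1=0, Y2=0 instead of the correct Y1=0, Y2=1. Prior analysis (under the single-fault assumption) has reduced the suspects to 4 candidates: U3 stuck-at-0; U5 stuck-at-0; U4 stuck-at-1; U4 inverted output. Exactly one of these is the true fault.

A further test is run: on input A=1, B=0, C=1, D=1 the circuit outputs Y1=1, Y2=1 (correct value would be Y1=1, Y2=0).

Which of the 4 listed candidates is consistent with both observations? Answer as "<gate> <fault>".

U4 inverted output

Evaluate each candidate on input A=1, B=0, C=1, D=1:
  U3 stuck-at-0: U1=0, U2=1, U3=0 [stuck-at-0], U4=1, U5=0 → Y1=1, Y2=0 — eliminated
  U5 stuck-at-0: U1=0, U2=1, U3=0, U4=1, U5=0 [stuck-at-0] → Y1=1, Y2=0 — eliminated
  U4 stuck-at-1: U1=0, U2=1, U3=0, U4=1 [stuck-at-1], U5=0 → Y1=1, Y2=0 — eliminated
  U4 inverted output: U1=0, U2=1, U3=0, U4=0 [inverted output], U5=1 → Y1=1, Y2=1 — matches
Only U4 inverted output reproduces the observed Y1=1, Y2=1.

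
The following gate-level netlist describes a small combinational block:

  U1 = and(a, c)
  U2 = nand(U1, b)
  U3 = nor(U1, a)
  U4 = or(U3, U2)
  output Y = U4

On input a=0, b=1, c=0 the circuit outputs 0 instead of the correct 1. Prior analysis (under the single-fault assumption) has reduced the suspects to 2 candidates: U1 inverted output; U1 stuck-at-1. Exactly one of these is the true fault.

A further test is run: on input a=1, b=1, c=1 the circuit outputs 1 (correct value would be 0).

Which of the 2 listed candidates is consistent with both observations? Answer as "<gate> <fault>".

Evaluate each candidate on input a=1, b=1, c=1:
  U1 inverted output: U1=0 [inverted output], U2=1, U3=0, U4=1 → 1 — matches
  U1 stuck-at-1: U1=1 [stuck-at-1], U2=0, U3=0, U4=0 → 0 — eliminated
Only U1 inverted output reproduces the observed 1.

U1 inverted output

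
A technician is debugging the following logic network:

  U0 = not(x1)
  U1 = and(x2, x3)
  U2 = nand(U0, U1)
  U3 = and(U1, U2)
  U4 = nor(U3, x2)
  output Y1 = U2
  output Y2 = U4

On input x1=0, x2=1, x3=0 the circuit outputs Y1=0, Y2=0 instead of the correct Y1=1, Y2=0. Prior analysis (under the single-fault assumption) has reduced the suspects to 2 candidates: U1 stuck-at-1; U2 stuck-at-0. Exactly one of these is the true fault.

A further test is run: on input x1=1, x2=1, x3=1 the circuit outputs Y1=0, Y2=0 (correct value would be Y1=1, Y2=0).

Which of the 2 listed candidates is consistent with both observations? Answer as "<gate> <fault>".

U2 stuck-at-0

Evaluate each candidate on input x1=1, x2=1, x3=1:
  U1 stuck-at-1: U0=0, U1=1 [stuck-at-1], U2=1, U3=1, U4=0 → Y1=1, Y2=0 — eliminated
  U2 stuck-at-0: U0=0, U1=1, U2=0 [stuck-at-0], U3=0, U4=0 → Y1=0, Y2=0 — matches
Only U2 stuck-at-0 reproduces the observed Y1=0, Y2=0.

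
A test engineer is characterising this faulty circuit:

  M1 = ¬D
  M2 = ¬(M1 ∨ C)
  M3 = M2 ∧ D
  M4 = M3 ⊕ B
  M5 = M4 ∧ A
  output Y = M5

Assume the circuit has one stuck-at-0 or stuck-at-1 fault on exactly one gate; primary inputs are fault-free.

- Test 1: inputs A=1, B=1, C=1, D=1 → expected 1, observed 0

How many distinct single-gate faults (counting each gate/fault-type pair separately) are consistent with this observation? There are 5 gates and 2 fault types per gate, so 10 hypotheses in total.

Fault-free: M1=0, M2=0, M3=0, M4=1, M5=1 → 1. Observed 0.
  M1 stuck-at-0: output 1 ✗
  M1 stuck-at-1: output 1 ✗
  M2 stuck-at-0: output 1 ✗
  M2 stuck-at-1: output 0 ✓
  M3 stuck-at-0: output 1 ✗
  M3 stuck-at-1: output 0 ✓
  M4 stuck-at-0: output 0 ✓
  M4 stuck-at-1: output 1 ✗
  M5 stuck-at-0: output 0 ✓
  M5 stuck-at-1: output 1 ✗
Consistent faults: {M2 stuck-at-1, M3 stuck-at-1, M4 stuck-at-0, M5 stuck-at-0} — 4 in all.

4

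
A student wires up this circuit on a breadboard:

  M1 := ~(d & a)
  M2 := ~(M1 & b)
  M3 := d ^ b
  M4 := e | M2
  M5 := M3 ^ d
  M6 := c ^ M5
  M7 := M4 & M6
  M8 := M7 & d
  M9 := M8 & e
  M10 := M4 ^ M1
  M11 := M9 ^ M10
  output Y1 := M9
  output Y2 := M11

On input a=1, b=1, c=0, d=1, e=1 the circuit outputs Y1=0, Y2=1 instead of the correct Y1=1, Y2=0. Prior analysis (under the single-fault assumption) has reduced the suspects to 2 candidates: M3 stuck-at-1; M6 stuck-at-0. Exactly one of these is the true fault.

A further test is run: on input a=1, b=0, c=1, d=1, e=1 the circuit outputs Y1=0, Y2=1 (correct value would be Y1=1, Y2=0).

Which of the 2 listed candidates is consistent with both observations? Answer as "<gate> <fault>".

Evaluate each candidate on input a=1, b=0, c=1, d=1, e=1:
  M3 stuck-at-1: M1=0, M2=1, M3=1 [stuck-at-1], M4=1, M5=0, M6=1, M7=1, M8=1, M9=1, M10=1, M11=0 → Y1=1, Y2=0 — eliminated
  M6 stuck-at-0: M1=0, M2=1, M3=1, M4=1, M5=0, M6=0 [stuck-at-0], M7=0, M8=0, M9=0, M10=1, M11=1 → Y1=0, Y2=1 — matches
Only M6 stuck-at-0 reproduces the observed Y1=0, Y2=1.

M6 stuck-at-0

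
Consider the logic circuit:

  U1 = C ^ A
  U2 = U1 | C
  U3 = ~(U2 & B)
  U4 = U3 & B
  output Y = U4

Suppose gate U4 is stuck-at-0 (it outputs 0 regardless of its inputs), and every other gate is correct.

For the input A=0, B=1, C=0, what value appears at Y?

Propagate with U4 forced: U1=0, U2=0, U3=1, U4=0 [stuck-at-0].
So Y = 0. (Without the fault it would be 1.)

0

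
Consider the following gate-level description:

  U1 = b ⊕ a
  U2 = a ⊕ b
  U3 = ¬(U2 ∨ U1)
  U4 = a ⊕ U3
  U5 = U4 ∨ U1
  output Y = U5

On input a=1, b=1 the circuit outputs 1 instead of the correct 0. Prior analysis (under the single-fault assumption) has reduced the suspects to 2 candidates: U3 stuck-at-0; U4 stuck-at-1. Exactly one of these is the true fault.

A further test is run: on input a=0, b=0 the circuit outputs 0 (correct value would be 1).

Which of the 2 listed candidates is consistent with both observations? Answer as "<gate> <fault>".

Evaluate each candidate on input a=0, b=0:
  U3 stuck-at-0: U1=0, U2=0, U3=0 [stuck-at-0], U4=0, U5=0 → 0 — matches
  U4 stuck-at-1: U1=0, U2=0, U3=1, U4=1 [stuck-at-1], U5=1 → 1 — eliminated
Only U3 stuck-at-0 reproduces the observed 0.

U3 stuck-at-0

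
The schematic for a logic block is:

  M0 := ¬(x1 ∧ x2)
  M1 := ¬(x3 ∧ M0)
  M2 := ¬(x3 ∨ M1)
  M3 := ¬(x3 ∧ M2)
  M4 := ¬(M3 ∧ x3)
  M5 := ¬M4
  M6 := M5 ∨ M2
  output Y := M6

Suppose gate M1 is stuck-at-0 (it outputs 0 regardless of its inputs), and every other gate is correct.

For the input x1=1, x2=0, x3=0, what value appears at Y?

1

Propagate with M1 forced: M0=1, M1=0 [stuck-at-0], M2=1, M3=1, M4=1, M5=0, M6=1.
So Y = 1. (Without the fault it would be 0.)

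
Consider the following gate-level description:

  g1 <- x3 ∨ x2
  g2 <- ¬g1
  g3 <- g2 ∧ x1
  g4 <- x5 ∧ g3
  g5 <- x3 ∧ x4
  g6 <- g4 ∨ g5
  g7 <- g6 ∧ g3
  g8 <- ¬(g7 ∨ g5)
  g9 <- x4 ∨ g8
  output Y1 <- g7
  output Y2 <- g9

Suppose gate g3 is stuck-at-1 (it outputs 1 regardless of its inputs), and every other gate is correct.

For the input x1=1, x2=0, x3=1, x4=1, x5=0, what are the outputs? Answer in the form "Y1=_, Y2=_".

Y1=1, Y2=1

Propagate with g3 forced: g1=1, g2=0, g3=1 [stuck-at-1], g4=0, g5=1, g6=1, g7=1, g8=0, g9=1.
So the outputs are Y1=1, Y2=1. (Without the fault they would be Y1=0, Y2=1.)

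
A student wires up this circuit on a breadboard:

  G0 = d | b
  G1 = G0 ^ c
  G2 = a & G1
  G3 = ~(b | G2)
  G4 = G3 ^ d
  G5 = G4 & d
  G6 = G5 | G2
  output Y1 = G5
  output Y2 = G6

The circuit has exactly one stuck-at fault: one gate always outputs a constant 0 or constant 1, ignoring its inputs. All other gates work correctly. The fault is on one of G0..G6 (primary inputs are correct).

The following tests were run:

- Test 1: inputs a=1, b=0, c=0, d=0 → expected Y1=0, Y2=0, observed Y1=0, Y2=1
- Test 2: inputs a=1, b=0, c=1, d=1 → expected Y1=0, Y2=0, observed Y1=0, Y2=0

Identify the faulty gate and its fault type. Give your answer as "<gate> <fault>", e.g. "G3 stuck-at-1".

G0 stuck-at-1

Fault-free values for test 1 (a=1, b=0, c=0, d=0): G0=0, G1=0, G2=0, G3=1, G4=1, G5=0, G6=0, giving Y1=0, Y2=0. Observed Y1=0, Y2=1.
Test 1: faults giving observed Y1=0, Y2=1 are {G0 stuck-at-1, G1 stuck-at-1, G2 stuck-at-1, G6 stuck-at-1}.
Test 2 (a=1, b=0, c=1, d=1): fault-free G0=1, G1=0, G2=0, G3=1, G4=0, G5=0, G6=0 → Y1=0, Y2=0; observed Y1=0, Y2=0. Eliminates G1 stuck-at-1, G2 stuck-at-1, G6 stuck-at-1.
Only G0 stuck-at-1 is consistent with every test.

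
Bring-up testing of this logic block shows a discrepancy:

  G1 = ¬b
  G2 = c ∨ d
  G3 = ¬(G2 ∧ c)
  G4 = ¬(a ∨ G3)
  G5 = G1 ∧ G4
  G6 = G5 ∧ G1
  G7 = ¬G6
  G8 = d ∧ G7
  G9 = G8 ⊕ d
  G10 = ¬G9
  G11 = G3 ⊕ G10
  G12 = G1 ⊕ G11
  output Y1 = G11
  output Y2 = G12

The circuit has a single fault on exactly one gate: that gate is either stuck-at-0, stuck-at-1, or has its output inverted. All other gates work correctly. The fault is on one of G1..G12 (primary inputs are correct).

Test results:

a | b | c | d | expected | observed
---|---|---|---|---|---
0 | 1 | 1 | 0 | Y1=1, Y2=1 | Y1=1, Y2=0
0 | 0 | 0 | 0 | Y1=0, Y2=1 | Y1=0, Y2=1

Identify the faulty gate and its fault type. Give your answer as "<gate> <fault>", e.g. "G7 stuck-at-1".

Fault-free values for test 1 (a=0, b=1, c=1, d=0): G1=0, G2=1, G3=0, G4=1, G5=0, G6=0, G7=1, G8=0, G9=0, G10=1, G11=1, G12=1, giving Y1=1, Y2=1. Observed Y1=1, Y2=0.
Test 1: faults giving observed Y1=1, Y2=0 are {G1 stuck-at-1, G1 inverted output, G12 stuck-at-0, G12 inverted output}.
Test 2 (a=0, b=0, c=0, d=0): fault-free G1=1, G2=0, G3=1, G4=0, G5=0, G6=0, G7=1, G8=0, G9=0, G10=1, G11=0, G12=1 → Y1=0, Y2=1; observed Y1=0, Y2=1. Eliminates G1 inverted output, G12 stuck-at-0, G12 inverted output.
Only G1 stuck-at-1 is consistent with every test.

G1 stuck-at-1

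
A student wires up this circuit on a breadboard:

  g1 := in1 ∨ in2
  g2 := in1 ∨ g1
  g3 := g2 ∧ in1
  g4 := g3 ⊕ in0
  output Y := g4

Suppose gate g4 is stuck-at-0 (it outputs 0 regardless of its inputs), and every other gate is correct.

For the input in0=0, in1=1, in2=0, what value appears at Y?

0

Propagate with g4 forced: g1=1, g2=1, g3=1, g4=0 [stuck-at-0].
So Y = 0. (Without the fault it would be 1.)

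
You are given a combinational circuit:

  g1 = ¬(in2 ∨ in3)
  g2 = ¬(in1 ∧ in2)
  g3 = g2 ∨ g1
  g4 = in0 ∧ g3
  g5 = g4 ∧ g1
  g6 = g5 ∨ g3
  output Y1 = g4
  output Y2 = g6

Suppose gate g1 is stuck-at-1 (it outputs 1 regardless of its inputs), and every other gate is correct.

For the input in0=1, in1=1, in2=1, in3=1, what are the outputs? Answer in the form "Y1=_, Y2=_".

Y1=1, Y2=1

Propagate with g1 forced: g1=1 [stuck-at-1], g2=0, g3=1, g4=1, g5=1, g6=1.
So the outputs are Y1=1, Y2=1. (Without the fault they would be Y1=0, Y2=0.)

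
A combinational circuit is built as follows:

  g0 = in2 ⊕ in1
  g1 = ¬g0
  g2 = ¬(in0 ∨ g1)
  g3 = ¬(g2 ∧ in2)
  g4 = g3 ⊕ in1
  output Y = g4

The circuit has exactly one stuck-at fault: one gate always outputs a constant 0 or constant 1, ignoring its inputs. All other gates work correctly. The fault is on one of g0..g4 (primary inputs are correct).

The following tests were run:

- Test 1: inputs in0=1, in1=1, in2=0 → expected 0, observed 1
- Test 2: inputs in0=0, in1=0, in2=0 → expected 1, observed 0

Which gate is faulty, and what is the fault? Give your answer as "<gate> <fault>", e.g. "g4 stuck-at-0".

g3 stuck-at-0

Fault-free values for test 1 (in0=1, in1=1, in2=0): g0=1, g1=0, g2=0, g3=1, g4=0, giving Y=0. Observed 1.
Test 1: faults giving observed 1 are {g3 stuck-at-0, g4 stuck-at-1}.
Test 2 (in0=0, in1=0, in2=0): fault-free g0=0, g1=1, g2=0, g3=1, g4=1 → 1; observed 0. Eliminates g4 stuck-at-1.
Only g3 stuck-at-0 is consistent with every test.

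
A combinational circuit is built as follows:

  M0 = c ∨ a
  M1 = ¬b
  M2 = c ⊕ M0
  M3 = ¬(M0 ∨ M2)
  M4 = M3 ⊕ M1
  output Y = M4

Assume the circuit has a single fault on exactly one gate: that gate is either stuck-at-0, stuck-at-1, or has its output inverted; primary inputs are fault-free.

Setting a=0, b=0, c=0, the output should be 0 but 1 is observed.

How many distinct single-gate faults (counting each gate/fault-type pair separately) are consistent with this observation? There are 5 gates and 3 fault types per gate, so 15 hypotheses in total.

Fault-free: M0=0, M1=1, M2=0, M3=1, M4=0 → 0. Observed 1.
  M0: stuck-at-1, inverted output ✓; others ✗
  M1: stuck-at-0, inverted output ✓; others ✗
  M2: stuck-at-1, inverted output ✓; others ✗
  M3: stuck-at-0, inverted output ✓; others ✗
  M4: stuck-at-1, inverted output ✓; others ✗
Consistent faults: {M0 stuck-at-1, M0 inverted output, M1 stuck-at-0, M1 inverted output, M2 stuck-at-1, M2 inverted output, M3 stuck-at-0, M3 inverted output, M4 stuck-at-1, M4 inverted output} — 10 in all.

10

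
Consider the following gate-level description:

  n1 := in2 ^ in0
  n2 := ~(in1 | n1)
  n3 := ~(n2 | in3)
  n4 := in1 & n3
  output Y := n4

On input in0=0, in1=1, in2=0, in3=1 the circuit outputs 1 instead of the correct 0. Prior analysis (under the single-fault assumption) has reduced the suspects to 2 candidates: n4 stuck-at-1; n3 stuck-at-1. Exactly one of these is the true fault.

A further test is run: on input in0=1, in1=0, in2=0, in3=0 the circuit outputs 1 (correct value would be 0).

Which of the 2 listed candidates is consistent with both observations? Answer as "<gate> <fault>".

Evaluate each candidate on input in0=1, in1=0, in2=0, in3=0:
  n4 stuck-at-1: n1=1, n2=0, n3=1, n4=1 [stuck-at-1] → 1 — matches
  n3 stuck-at-1: n1=1, n2=0, n3=1 [stuck-at-1], n4=0 → 0 — eliminated
Only n4 stuck-at-1 reproduces the observed 1.

n4 stuck-at-1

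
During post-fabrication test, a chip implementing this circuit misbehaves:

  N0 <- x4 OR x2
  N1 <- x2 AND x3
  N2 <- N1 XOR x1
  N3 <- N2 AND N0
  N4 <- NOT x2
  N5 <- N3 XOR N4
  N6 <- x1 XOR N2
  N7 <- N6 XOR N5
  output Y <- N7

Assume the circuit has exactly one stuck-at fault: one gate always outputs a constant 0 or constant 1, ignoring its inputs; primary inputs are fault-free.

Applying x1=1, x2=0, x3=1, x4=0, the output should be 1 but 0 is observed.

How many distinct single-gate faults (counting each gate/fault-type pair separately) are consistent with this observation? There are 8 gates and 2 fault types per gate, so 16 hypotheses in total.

8

Fault-free: N0=0, N1=0, N2=1, N3=0, N4=1, N5=1, N6=0, N7=1 → 1. Observed 0.
  N0: stuck-at-1 ✓; others ✗
  N1: stuck-at-1 ✓; others ✗
  N2: stuck-at-0 ✓; others ✗
  N3: stuck-at-1 ✓; others ✗
  N4: stuck-at-0 ✓; others ✗
  N5: stuck-at-0 ✓; others ✗
  N6: stuck-at-1 ✓; others ✗
  N7: stuck-at-0 ✓; others ✗
Consistent faults: {N0 stuck-at-1, N1 stuck-at-1, N2 stuck-at-0, N3 stuck-at-1, N4 stuck-at-0, N5 stuck-at-0, N6 stuck-at-1, N7 stuck-at-0} — 8 in all.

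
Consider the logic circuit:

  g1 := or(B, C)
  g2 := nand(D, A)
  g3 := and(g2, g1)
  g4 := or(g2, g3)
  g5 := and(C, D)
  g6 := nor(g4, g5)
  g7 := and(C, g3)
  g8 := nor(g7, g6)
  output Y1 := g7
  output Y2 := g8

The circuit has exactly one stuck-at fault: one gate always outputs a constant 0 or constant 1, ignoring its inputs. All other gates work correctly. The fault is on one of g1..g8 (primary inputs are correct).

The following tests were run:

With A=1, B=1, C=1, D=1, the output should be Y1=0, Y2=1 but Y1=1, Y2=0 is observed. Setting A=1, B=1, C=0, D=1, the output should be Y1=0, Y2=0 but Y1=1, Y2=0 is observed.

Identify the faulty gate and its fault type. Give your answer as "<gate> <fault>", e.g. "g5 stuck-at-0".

g7 stuck-at-1

Fault-free values for test 1 (A=1, B=1, C=1, D=1): g1=1, g2=0, g3=0, g4=0, g5=1, g6=0, g7=0, g8=1, giving Y1=0, Y2=1. Observed Y1=1, Y2=0.
Test 1: faults giving observed Y1=1, Y2=0 are {g2 stuck-at-1, g3 stuck-at-1, g7 stuck-at-1}.
Test 2 (A=1, B=1, C=0, D=1): fault-free g1=1, g2=0, g3=0, g4=0, g5=0, g6=1, g7=0, g8=0 → Y1=0, Y2=0; observed Y1=1, Y2=0. Eliminates g2 stuck-at-1, g3 stuck-at-1.
Only g7 stuck-at-1 is consistent with every test.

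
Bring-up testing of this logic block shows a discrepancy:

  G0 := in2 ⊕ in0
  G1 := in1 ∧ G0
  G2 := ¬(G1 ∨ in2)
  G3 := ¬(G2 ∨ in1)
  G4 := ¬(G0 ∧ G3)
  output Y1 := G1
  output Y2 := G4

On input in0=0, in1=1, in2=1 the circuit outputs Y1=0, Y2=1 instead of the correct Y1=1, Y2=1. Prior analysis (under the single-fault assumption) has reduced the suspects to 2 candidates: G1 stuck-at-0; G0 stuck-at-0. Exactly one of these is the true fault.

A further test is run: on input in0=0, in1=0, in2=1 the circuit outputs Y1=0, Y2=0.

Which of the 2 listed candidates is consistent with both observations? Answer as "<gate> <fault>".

G1 stuck-at-0

Evaluate each candidate on input in0=0, in1=0, in2=1:
  G1 stuck-at-0: G0=1, G1=0 [stuck-at-0], G2=0, G3=1, G4=0 → Y1=0, Y2=0 — matches
  G0 stuck-at-0: G0=0 [stuck-at-0], G1=0, G2=0, G3=1, G4=1 → Y1=0, Y2=1 — eliminated
Only G1 stuck-at-0 reproduces the observed Y1=0, Y2=0.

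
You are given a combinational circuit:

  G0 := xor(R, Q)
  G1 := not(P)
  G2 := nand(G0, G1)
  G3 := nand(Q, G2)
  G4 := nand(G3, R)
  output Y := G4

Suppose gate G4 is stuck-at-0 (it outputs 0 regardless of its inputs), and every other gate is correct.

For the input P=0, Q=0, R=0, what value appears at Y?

0

Propagate with G4 forced: G0=0, G1=1, G2=1, G3=1, G4=0 [stuck-at-0].
So Y = 0. (Without the fault it would be 1.)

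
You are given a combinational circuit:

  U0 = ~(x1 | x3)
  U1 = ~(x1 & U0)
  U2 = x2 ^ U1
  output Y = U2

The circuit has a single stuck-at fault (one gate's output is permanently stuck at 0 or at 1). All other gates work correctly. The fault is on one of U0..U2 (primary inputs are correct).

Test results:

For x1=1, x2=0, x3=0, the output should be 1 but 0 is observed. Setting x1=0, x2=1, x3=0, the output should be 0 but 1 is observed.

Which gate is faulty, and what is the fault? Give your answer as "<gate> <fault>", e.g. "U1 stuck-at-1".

Fault-free values for test 1 (x1=1, x2=0, x3=0): U0=0, U1=1, U2=1, giving Y=1. Observed 0.
Test 1: faults giving observed 0 are {U0 stuck-at-1, U1 stuck-at-0, U2 stuck-at-0}.
Test 2 (x1=0, x2=1, x3=0): fault-free U0=1, U1=1, U2=0 → 0; observed 1. Eliminates U0 stuck-at-1, U2 stuck-at-0.
Only U1 stuck-at-0 is consistent with every test.

U1 stuck-at-0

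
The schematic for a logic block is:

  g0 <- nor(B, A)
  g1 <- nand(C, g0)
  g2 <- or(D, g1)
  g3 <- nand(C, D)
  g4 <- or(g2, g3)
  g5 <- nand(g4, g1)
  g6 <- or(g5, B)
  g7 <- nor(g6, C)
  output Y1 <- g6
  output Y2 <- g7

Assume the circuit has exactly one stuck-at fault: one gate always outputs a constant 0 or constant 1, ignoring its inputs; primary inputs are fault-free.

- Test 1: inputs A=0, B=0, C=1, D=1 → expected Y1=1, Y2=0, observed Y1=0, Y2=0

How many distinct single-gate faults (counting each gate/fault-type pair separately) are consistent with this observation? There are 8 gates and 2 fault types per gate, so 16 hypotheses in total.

4

Fault-free: g0=1, g1=0, g2=1, g3=0, g4=1, g5=1, g6=1, g7=0 → Y1=1, Y2=0. Observed Y1=0, Y2=0.
  g0: stuck-at-0 ✓; others ✗
  g1: stuck-at-1 ✓; others ✗
  g2: none of the 2 fault types match ✗
  g3: none of the 2 fault types match ✗
  g4: none of the 2 fault types match ✗
  g5: stuck-at-0 ✓; others ✗
  g6: stuck-at-0 ✓; others ✗
  g7: none of the 2 fault types match ✗
Consistent faults: {g0 stuck-at-0, g1 stuck-at-1, g5 stuck-at-0, g6 stuck-at-0} — 4 in all.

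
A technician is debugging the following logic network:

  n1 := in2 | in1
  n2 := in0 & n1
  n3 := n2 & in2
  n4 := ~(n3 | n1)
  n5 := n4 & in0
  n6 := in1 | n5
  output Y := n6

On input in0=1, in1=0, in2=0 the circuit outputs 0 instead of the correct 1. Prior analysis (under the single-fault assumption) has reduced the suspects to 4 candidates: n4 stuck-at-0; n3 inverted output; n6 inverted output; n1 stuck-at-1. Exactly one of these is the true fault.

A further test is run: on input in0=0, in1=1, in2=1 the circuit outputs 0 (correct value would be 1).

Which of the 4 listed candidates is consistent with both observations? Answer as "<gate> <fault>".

n6 inverted output

Evaluate each candidate on input in0=0, in1=1, in2=1:
  n4 stuck-at-0: n1=1, n2=0, n3=0, n4=0 [stuck-at-0], n5=0, n6=1 → 1 — eliminated
  n3 inverted output: n1=1, n2=0, n3=1 [inverted output], n4=0, n5=0, n6=1 → 1 — eliminated
  n6 inverted output: n1=1, n2=0, n3=0, n4=0, n5=0, n6=0 [inverted output] → 0 — matches
  n1 stuck-at-1: n1=1 [stuck-at-1], n2=0, n3=0, n4=0, n5=0, n6=1 → 1 — eliminated
Only n6 inverted output reproduces the observed 0.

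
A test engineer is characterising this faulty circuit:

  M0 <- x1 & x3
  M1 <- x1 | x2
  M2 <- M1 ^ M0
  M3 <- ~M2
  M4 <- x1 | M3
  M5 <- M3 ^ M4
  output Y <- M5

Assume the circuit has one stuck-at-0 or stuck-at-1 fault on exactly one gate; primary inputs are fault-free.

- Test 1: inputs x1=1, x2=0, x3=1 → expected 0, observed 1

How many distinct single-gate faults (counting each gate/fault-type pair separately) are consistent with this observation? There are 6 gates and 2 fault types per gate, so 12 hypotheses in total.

Fault-free: M0=1, M1=1, M2=0, M3=1, M4=1, M5=0 → 0. Observed 1.
  M0 stuck-at-0: output 1 ✓
  M0 stuck-at-1: output 0 ✗
  M1 stuck-at-0: output 1 ✓
  M1 stuck-at-1: output 0 ✗
  M2 stuck-at-0: output 0 ✗
  M2 stuck-at-1: output 1 ✓
  M3 stuck-at-0: output 1 ✓
  M3 stuck-at-1: output 0 ✗
  M4 stuck-at-0: output 1 ✓
  M4 stuck-at-1: output 0 ✗
  M5 stuck-at-0: output 0 ✗
  M5 stuck-at-1: output 1 ✓
Consistent faults: {M0 stuck-at-0, M1 stuck-at-0, M2 stuck-at-1, M3 stuck-at-0, M4 stuck-at-0, M5 stuck-at-1} — 6 in all.

6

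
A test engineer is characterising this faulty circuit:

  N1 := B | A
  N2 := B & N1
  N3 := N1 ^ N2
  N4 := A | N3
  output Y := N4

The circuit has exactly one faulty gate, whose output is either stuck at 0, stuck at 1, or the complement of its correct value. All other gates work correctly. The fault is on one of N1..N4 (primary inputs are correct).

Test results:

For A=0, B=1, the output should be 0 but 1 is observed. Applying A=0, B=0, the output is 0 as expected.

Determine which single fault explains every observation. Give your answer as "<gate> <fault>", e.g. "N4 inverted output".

Fault-free values for test 1 (A=0, B=1): N1=1, N2=1, N3=0, N4=0, giving Y=0. Observed 1.
Test 1: faults giving observed 1 are {N2 stuck-at-0, N2 inverted output, N3 stuck-at-1, N3 inverted output, N4 stuck-at-1, N4 inverted output}.
Test 2 (A=0, B=0): fault-free N1=0, N2=0, N3=0, N4=0 → 0; observed 0. Eliminates N2 inverted output, N3 stuck-at-1, N3 inverted output, N4 stuck-at-1, N4 inverted output.
Only N2 stuck-at-0 is consistent with every test.

N2 stuck-at-0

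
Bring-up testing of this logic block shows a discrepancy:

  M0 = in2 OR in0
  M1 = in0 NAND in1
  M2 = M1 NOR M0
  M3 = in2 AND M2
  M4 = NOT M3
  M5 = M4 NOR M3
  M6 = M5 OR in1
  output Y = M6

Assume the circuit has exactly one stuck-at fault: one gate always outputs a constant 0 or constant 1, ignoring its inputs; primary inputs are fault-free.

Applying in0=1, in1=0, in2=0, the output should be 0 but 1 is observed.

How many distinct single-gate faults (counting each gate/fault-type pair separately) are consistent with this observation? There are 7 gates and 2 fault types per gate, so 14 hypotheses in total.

3

Fault-free: M0=1, M1=1, M2=0, M3=0, M4=1, M5=0, M6=0 → 0. Observed 1.
  M0 stuck-at-0: output 0 ✗
  M0 stuck-at-1: output 0 ✗
  M1 stuck-at-0: output 0 ✗
  M1 stuck-at-1: output 0 ✗
  M2 stuck-at-0: output 0 ✗
  M2 stuck-at-1: output 0 ✗
  M3 stuck-at-0: output 0 ✗
  M3 stuck-at-1: output 0 ✗
  M4 stuck-at-0: output 1 ✓
  M4 stuck-at-1: output 0 ✗
  M5 stuck-at-0: output 0 ✗
  M5 stuck-at-1: output 1 ✓
  M6 stuck-at-0: output 0 ✗
  M6 stuck-at-1: output 1 ✓
Consistent faults: {M4 stuck-at-0, M5 stuck-at-1, M6 stuck-at-1} — 3 in all.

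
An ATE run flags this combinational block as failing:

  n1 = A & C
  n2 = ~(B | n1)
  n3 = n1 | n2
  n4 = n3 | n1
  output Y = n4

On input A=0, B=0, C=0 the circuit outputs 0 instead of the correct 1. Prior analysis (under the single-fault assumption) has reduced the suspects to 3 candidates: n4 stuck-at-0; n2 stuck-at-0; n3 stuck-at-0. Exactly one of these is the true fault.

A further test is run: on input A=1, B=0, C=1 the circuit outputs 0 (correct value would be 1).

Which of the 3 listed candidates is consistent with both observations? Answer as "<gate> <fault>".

Evaluate each candidate on input A=1, B=0, C=1:
  n4 stuck-at-0: n1=1, n2=0, n3=1, n4=0 [stuck-at-0] → 0 — matches
  n2 stuck-at-0: n1=1, n2=0 [stuck-at-0], n3=1, n4=1 → 1 — eliminated
  n3 stuck-at-0: n1=1, n2=0, n3=0 [stuck-at-0], n4=1 → 1 — eliminated
Only n4 stuck-at-0 reproduces the observed 0.

n4 stuck-at-0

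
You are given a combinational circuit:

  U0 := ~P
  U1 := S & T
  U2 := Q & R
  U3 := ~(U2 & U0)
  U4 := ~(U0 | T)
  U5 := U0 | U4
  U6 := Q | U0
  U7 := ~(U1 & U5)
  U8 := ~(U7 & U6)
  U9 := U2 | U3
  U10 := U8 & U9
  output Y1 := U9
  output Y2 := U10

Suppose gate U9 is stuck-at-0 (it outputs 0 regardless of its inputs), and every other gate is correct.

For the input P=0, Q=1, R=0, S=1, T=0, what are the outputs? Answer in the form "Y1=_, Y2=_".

Y1=0, Y2=0

Propagate with U9 forced: U0=1, U1=0, U2=0, U3=1, U4=0, U5=1, U6=1, U7=1, U8=0, U9=0 [stuck-at-0], U10=0.
So the outputs are Y1=0, Y2=0. (Without the fault they would be Y1=1, Y2=0.)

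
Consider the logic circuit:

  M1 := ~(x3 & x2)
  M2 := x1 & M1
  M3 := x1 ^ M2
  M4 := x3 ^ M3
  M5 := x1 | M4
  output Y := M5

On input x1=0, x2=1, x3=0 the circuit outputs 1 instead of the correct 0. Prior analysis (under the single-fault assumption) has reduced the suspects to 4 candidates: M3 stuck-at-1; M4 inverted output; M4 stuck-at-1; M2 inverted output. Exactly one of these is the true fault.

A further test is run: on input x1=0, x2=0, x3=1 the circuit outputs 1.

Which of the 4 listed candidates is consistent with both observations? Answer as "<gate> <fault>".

M4 stuck-at-1

Evaluate each candidate on input x1=0, x2=0, x3=1:
  M3 stuck-at-1: M1=1, M2=0, M3=1 [stuck-at-1], M4=0, M5=0 → 0 — eliminated
  M4 inverted output: M1=1, M2=0, M3=0, M4=0 [inverted output], M5=0 → 0 — eliminated
  M4 stuck-at-1: M1=1, M2=0, M3=0, M4=1 [stuck-at-1], M5=1 → 1 — matches
  M2 inverted output: M1=1, M2=1 [inverted output], M3=1, M4=0, M5=0 → 0 — eliminated
Only M4 stuck-at-1 reproduces the observed 1.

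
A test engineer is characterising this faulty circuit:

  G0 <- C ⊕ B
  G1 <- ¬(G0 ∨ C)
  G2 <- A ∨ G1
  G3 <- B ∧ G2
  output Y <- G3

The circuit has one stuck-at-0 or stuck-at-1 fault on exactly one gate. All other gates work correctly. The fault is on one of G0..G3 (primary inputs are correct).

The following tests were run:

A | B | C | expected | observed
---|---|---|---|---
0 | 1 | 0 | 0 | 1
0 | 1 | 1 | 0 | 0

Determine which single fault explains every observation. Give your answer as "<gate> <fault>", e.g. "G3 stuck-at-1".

G0 stuck-at-0

Fault-free values for test 1 (A=0, B=1, C=0): G0=1, G1=0, G2=0, G3=0, giving Y=0. Observed 1.
Test 1: faults giving observed 1 are {G0 stuck-at-0, G1 stuck-at-1, G2 stuck-at-1, G3 stuck-at-1}.
Test 2 (A=0, B=1, C=1): fault-free G0=0, G1=0, G2=0, G3=0 → 0; observed 0. Eliminates G1 stuck-at-1, G2 stuck-at-1, G3 stuck-at-1.
Only G0 stuck-at-0 is consistent with every test.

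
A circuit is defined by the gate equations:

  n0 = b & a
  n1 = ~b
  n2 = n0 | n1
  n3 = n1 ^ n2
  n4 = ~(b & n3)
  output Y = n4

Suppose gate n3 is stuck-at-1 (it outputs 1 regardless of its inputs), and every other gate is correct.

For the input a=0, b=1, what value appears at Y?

0

Propagate with n3 forced: n0=0, n1=0, n2=0, n3=1 [stuck-at-1], n4=0.
So Y = 0. (Without the fault it would be 1.)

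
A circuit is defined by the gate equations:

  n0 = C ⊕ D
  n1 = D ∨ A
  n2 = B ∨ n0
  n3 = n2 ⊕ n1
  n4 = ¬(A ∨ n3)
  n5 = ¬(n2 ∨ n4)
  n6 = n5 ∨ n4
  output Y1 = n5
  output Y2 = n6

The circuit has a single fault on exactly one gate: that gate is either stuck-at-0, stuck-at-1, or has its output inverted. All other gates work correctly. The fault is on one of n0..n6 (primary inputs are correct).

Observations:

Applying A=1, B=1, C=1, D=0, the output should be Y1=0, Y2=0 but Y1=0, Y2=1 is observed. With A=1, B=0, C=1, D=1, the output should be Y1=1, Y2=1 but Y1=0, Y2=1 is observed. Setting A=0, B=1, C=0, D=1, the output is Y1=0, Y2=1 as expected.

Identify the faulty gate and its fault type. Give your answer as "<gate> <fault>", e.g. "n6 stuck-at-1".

Fault-free values for test 1 (A=1, B=1, C=1, D=0): n0=1, n1=1, n2=1, n3=0, n4=0, n5=0, n6=0, giving Y1=0, Y2=0. Observed Y1=0, Y2=1.
Test 1: faults giving observed Y1=0, Y2=1 are {n4 stuck-at-1, n4 inverted output, n6 stuck-at-1, n6 inverted output}.
Test 2 (A=1, B=0, C=1, D=1): fault-free n0=0, n1=1, n2=0, n3=1, n4=0, n5=1, n6=1 → Y1=1, Y2=1; observed Y1=0, Y2=1. Eliminates n6 stuck-at-1, n6 inverted output.
Test 3 (A=0, B=1, C=0, D=1): fault-free n0=1, n1=1, n2=1, n3=0, n4=1, n5=0, n6=1 → Y1=0, Y2=1; observed Y1=0, Y2=1. Eliminates n4 inverted output.
Only n4 stuck-at-1 is consistent with every test.

n4 stuck-at-1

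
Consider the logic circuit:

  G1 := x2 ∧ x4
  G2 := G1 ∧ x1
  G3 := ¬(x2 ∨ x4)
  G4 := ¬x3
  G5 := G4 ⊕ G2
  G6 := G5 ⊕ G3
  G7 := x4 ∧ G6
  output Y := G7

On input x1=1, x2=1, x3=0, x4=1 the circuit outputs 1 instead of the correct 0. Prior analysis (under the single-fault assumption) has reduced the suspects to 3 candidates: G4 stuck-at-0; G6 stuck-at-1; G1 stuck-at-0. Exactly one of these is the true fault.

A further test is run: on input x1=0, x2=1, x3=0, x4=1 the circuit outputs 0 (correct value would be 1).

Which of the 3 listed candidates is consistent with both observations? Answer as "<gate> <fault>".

G4 stuck-at-0

Evaluate each candidate on input x1=0, x2=1, x3=0, x4=1:
  G4 stuck-at-0: G1=1, G2=0, G3=0, G4=0 [stuck-at-0], G5=0, G6=0, G7=0 → 0 — matches
  G6 stuck-at-1: G1=1, G2=0, G3=0, G4=1, G5=1, G6=1 [stuck-at-1], G7=1 → 1 — eliminated
  G1 stuck-at-0: G1=0 [stuck-at-0], G2=0, G3=0, G4=1, G5=1, G6=1, G7=1 → 1 — eliminated
Only G4 stuck-at-0 reproduces the observed 0.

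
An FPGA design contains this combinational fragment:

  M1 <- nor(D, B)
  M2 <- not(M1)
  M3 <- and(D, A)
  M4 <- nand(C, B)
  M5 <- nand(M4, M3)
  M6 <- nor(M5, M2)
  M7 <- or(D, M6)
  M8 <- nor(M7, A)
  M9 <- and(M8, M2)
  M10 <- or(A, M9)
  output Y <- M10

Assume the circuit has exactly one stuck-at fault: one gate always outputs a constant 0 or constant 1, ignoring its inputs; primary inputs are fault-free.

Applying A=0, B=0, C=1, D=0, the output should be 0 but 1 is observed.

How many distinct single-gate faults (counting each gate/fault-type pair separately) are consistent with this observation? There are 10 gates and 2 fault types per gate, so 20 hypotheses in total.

4

Fault-free: M1=1, M2=0, M3=0, M4=1, M5=1, M6=0, M7=0, M8=1, M9=0, M10=0 → 0. Observed 1.
  M1: stuck-at-0 ✓; others ✗
  M2: stuck-at-1 ✓; others ✗
  M3: none of the 2 fault types match ✗
  M4: none of the 2 fault types match ✗
  M5: none of the 2 fault types match ✗
  M6: none of the 2 fault types match ✗
  M7: none of the 2 fault types match ✗
  M8: none of the 2 fault types match ✗
  M9: stuck-at-1 ✓; others ✗
  M10: stuck-at-1 ✓; others ✗
Consistent faults: {M1 stuck-at-0, M2 stuck-at-1, M9 stuck-at-1, M10 stuck-at-1} — 4 in all.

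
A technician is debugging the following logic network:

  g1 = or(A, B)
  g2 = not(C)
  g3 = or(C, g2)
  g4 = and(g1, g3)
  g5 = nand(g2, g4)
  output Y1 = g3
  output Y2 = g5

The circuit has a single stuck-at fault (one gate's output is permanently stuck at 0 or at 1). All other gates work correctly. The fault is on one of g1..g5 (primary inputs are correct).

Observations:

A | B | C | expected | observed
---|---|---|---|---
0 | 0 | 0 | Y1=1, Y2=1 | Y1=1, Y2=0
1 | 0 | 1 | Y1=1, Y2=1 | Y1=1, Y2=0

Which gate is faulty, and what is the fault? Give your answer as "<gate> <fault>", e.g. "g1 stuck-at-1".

Fault-free values for test 1 (A=0, B=0, C=0): g1=0, g2=1, g3=1, g4=0, g5=1, giving Y1=1, Y2=1. Observed Y1=1, Y2=0.
Test 1: faults giving observed Y1=1, Y2=0 are {g1 stuck-at-1, g4 stuck-at-1, g5 stuck-at-0}.
Test 2 (A=1, B=0, C=1): fault-free g1=1, g2=0, g3=1, g4=1, g5=1 → Y1=1, Y2=1; observed Y1=1, Y2=0. Eliminates g1 stuck-at-1, g4 stuck-at-1.
Only g5 stuck-at-0 is consistent with every test.

g5 stuck-at-0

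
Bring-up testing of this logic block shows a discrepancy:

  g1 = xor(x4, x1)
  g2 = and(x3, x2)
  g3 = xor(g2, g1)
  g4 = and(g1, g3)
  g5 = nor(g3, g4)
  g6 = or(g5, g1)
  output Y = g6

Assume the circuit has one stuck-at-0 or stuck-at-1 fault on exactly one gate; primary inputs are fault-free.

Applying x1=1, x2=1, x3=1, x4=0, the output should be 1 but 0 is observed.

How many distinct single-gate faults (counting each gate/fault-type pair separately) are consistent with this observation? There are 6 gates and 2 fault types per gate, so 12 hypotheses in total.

2

Fault-free: g1=1, g2=1, g3=0, g4=0, g5=1, g6=1 → 1. Observed 0.
  g1 stuck-at-0: output 0 ✓
  g1 stuck-at-1: output 1 ✗
  g2 stuck-at-0: output 1 ✗
  g2 stuck-at-1: output 1 ✗
  g3 stuck-at-0: output 1 ✗
  g3 stuck-at-1: output 1 ✗
  g4 stuck-at-0: output 1 ✗
  g4 stuck-at-1: output 1 ✗
  g5 stuck-at-0: output 1 ✗
  g5 stuck-at-1: output 1 ✗
  g6 stuck-at-0: output 0 ✓
  g6 stuck-at-1: output 1 ✗
Consistent faults: {g1 stuck-at-0, g6 stuck-at-0} — 2 in all.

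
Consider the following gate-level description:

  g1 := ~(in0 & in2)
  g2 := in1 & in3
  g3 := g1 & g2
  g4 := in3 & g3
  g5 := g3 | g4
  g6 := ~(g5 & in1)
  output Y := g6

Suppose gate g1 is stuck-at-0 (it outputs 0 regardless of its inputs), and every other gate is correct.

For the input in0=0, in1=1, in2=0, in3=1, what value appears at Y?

1

Propagate with g1 forced: g1=0 [stuck-at-0], g2=1, g3=0, g4=0, g5=0, g6=1.
So Y = 1. (Without the fault it would be 0.)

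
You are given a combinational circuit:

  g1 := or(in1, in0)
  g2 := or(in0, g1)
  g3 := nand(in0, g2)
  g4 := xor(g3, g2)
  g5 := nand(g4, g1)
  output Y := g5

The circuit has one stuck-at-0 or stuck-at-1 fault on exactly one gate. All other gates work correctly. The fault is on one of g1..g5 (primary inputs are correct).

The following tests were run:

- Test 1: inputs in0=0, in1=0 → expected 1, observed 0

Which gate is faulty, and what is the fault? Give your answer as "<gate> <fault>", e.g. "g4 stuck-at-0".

Fault-free values for test 1 (in0=0, in1=0): g1=0, g2=0, g3=1, g4=1, g5=1, giving Y=1. Observed 0.
Test 1: faults giving observed 0 are {g5 stuck-at-0}.
Only g5 stuck-at-0 is consistent with every test.

g5 stuck-at-0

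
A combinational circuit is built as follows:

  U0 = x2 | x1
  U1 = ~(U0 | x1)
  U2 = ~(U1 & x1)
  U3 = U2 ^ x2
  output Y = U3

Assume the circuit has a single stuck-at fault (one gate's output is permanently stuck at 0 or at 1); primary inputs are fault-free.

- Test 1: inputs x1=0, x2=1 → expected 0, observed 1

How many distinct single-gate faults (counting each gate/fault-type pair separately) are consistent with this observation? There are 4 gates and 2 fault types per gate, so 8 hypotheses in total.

Fault-free: U0=1, U1=0, U2=1, U3=0 → 0. Observed 1.
  U0 stuck-at-0: output 0 ✗
  U0 stuck-at-1: output 0 ✗
  U1 stuck-at-0: output 0 ✗
  U1 stuck-at-1: output 0 ✗
  U2 stuck-at-0: output 1 ✓
  U2 stuck-at-1: output 0 ✗
  U3 stuck-at-0: output 0 ✗
  U3 stuck-at-1: output 1 ✓
Consistent faults: {U2 stuck-at-0, U3 stuck-at-1} — 2 in all.

2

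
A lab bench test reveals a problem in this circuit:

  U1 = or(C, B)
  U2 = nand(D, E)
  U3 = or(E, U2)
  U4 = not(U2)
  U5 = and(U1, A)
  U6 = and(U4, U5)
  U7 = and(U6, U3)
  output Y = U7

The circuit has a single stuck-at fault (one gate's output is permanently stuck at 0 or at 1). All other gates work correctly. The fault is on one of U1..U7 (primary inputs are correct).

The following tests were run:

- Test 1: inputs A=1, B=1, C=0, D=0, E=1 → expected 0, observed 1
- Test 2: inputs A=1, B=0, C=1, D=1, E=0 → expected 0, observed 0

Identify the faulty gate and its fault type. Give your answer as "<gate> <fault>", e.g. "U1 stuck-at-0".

U2 stuck-at-0

Fault-free values for test 1 (A=1, B=1, C=0, D=0, E=1): U1=1, U2=1, U3=1, U4=0, U5=1, U6=0, U7=0, giving Y=0. Observed 1.
Test 1: faults giving observed 1 are {U2 stuck-at-0, U4 stuck-at-1, U6 stuck-at-1, U7 stuck-at-1}.
Test 2 (A=1, B=0, C=1, D=1, E=0): fault-free U1=1, U2=1, U3=1, U4=0, U5=1, U6=0, U7=0 → 0; observed 0. Eliminates U4 stuck-at-1, U6 stuck-at-1, U7 stuck-at-1.
Only U2 stuck-at-0 is consistent with every test.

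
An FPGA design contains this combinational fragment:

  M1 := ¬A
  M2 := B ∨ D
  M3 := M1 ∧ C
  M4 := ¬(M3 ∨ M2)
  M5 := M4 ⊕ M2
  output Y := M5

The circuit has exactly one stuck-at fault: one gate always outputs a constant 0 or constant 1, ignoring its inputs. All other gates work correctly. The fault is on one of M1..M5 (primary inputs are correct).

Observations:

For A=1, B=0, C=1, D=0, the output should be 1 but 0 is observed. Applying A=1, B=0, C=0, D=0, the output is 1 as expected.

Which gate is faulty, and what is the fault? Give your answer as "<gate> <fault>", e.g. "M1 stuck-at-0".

M1 stuck-at-1

Fault-free values for test 1 (A=1, B=0, C=1, D=0): M1=0, M2=0, M3=0, M4=1, M5=1, giving Y=1. Observed 0.
Test 1: faults giving observed 0 are {M1 stuck-at-1, M3 stuck-at-1, M4 stuck-at-0, M5 stuck-at-0}.
Test 2 (A=1, B=0, C=0, D=0): fault-free M1=0, M2=0, M3=0, M4=1, M5=1 → 1; observed 1. Eliminates M3 stuck-at-1, M4 stuck-at-0, M5 stuck-at-0.
Only M1 stuck-at-1 is consistent with every test.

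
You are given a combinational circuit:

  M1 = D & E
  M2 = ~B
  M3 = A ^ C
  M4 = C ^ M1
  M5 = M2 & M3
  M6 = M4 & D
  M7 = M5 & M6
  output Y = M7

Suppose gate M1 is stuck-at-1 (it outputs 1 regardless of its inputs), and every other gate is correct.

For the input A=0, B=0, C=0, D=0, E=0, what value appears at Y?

0

Propagate with M1 forced: M1=1 [stuck-at-1], M2=1, M3=0, M4=1, M5=0, M6=0, M7=0.
So Y = 0. (Same as the fault-free value — the fault is masked on this input.)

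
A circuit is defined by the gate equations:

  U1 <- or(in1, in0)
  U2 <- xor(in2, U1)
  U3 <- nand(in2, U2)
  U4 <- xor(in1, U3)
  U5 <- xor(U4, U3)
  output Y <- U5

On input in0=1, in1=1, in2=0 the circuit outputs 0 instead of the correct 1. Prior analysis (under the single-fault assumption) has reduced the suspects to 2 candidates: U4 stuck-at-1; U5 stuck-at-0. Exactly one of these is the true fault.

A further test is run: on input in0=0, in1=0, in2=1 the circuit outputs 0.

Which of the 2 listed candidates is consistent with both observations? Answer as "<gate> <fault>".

Evaluate each candidate on input in0=0, in1=0, in2=1:
  U4 stuck-at-1: U1=0, U2=1, U3=0, U4=1 [stuck-at-1], U5=1 → 1 — eliminated
  U5 stuck-at-0: U1=0, U2=1, U3=0, U4=0, U5=0 [stuck-at-0] → 0 — matches
Only U5 stuck-at-0 reproduces the observed 0.

U5 stuck-at-0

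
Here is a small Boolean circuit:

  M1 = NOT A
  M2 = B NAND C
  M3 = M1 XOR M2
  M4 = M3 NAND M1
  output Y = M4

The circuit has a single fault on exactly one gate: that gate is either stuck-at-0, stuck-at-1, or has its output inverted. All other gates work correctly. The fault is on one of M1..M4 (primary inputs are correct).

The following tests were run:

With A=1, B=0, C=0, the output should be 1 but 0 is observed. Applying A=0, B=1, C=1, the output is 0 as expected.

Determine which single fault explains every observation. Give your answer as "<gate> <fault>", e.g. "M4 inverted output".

M4 stuck-at-0

Fault-free values for test 1 (A=1, B=0, C=0): M1=0, M2=1, M3=1, M4=1, giving Y=1. Observed 0.
Test 1: faults giving observed 0 are {M4 stuck-at-0, M4 inverted output}.
Test 2 (A=0, B=1, C=1): fault-free M1=1, M2=0, M3=1, M4=0 → 0; observed 0. Eliminates M4 inverted output.
Only M4 stuck-at-0 is consistent with every test.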